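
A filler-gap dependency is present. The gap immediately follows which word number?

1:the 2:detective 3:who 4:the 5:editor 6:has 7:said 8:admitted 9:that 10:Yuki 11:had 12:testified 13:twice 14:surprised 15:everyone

7

The displaced element is "the detective" (word 2).
It is linked across 1 clause boundary (Ø).
It functions as the subject of "admitted", so the gap sits immediately after word 7 ("said").
Base order: The editor has said the detective admitted that Yuki had testified twice.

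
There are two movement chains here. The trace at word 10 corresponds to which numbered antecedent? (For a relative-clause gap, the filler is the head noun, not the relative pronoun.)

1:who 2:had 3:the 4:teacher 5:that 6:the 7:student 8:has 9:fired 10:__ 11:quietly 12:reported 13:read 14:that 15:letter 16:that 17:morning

4

The marked gap is inside the relative clause, the direct object of "fired".
Its filler is the head noun "teacher" (via "that"), at word 4.
(The other dependency links word 1 to a gap after word 12.)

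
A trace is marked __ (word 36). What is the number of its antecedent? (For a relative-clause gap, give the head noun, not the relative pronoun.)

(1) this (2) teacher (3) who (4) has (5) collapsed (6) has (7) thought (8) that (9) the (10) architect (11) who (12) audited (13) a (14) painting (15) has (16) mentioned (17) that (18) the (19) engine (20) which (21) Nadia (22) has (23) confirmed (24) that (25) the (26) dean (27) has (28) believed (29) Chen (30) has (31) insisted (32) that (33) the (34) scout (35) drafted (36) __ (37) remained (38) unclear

19

The gap at 36 is the object of "drafted", inside a relative clause.
The relative pronoun is "which" (word 20); it is bound by the head noun immediately before it.
Its filler is the head noun "engine", at word 19.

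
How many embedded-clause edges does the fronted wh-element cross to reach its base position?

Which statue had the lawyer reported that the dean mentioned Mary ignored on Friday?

"which statue" is extracted from the object of "ignored".
Boundaries crossed, outermost first: [that], [Ø] — 2 in total.

2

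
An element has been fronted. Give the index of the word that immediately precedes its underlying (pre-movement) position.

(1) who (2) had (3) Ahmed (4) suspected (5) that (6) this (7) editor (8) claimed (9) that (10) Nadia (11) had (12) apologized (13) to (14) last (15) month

The displaced element is "who" (word 1).
It is linked across 2 clause boundaries (that → that).
It functions as the object of the preposition "to" of "apologized", so the gap sits immediately after word 13 ("to").
Base order: Ahmed had suspected that this editor claimed that Nadia had apologized to who last month.

13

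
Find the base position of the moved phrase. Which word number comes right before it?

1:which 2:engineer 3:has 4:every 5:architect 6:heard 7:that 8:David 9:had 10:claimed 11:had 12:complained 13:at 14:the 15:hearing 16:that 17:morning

The displaced element is "which engineer" (word 2).
It is linked across 2 clause boundaries (that → Ø).
It functions as the subject of "complained", so the gap sits immediately after word 10 ("claimed").
Base order: Every architect has heard that David had claimed that which engineer had complained at the hearing that morning.

10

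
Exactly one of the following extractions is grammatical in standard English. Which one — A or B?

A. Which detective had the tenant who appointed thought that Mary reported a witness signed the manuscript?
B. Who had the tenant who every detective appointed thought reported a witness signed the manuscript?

In A, the wh-phrase is extracted from inside a complex-NP island (relative clause) (introduced by "who"), which blocks movement.
In B, the extraction path crosses only that-complement boundaries, which are transparent.
So B is grammatical.

B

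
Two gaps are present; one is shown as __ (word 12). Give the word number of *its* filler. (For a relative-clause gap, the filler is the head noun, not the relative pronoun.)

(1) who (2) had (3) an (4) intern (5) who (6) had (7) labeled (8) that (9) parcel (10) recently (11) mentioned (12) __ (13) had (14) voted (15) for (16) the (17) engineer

The marked gap is the subject of "voted".
Its filler is the fronted wh-phrase "who", at word 1.
(The other dependency links word 4 to a gap after word 5.)

1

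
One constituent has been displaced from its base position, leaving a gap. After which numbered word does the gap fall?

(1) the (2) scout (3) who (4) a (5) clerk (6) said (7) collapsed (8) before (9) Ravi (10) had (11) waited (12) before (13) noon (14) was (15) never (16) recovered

The displaced element is "the scout" (word 2).
It is linked across 1 clause boundary (Ø).
It functions as the subject of "collapsed", so the gap sits immediately after word 6 ("said").
Base order: A clerk said the scout collapsed before Ravi had waited before noon.

6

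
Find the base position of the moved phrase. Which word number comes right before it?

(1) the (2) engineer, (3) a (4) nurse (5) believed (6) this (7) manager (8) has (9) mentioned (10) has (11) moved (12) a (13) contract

The displaced element is "the engineer" (word 2).
It is linked across 2 clause boundaries (Ø → Ø).
It functions as the subject of "moved", so the gap sits immediately after word 9 ("mentioned").
Base order: A nurse believed this manager has mentioned that the engineer has moved a contract.

9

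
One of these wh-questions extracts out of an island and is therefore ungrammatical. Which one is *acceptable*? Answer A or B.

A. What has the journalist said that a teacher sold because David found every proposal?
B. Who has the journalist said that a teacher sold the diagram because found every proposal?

A

In B, the wh-phrase is extracted from inside an adjunct island (introduced by "because"), which blocks movement.
In A, the extraction path crosses only that-complement boundaries, which are transparent.
So A is grammatical.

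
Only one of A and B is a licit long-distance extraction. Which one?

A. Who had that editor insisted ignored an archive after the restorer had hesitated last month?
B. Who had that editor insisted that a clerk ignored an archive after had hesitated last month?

In B, the wh-phrase is extracted from inside an adjunct island (introduced by "after"), which blocks movement.
In A, the extraction path crosses only that-complement boundaries, which are transparent.
So A is grammatical.

A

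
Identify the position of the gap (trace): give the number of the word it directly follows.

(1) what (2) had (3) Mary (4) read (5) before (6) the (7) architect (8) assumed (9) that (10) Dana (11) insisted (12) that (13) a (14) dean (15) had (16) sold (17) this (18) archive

The displaced element is "what" (word 1).
It functions as the direct object of "read", so the gap sits immediately after word 4 ("read").
Base order: Mary had read what before the architect assumed that Dana insisted that a dean had sold this archive.

4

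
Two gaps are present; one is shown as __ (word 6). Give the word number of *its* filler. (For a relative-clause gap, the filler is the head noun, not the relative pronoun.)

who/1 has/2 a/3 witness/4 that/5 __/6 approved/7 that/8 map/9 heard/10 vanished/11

4

The marked gap is inside the relative clause, the subject of "approved".
Its filler is the head noun "witness" (via "that"), at word 4.
(The other dependency links word 1 to a gap after word 10.)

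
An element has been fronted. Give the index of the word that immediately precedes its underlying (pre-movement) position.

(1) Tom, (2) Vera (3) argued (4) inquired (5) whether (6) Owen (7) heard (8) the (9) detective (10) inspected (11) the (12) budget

The displaced element is "Tom" (word 1).
It is linked across 1 clause boundary (Ø).
It functions as the subject of "inquired", so the gap sits immediately after word 3 ("argued").
Base order: Vera argued that Tom inquired whether Owen heard the detective inspected the budget.

3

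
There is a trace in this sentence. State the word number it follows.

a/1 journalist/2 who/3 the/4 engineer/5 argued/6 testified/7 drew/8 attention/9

The displaced element is "a journalist" (word 2).
It is linked across 1 clause boundary (Ø).
It functions as the subject of "testified", so the gap sits immediately after word 6 ("argued").
Base order: The engineer argued that a journalist testified.

6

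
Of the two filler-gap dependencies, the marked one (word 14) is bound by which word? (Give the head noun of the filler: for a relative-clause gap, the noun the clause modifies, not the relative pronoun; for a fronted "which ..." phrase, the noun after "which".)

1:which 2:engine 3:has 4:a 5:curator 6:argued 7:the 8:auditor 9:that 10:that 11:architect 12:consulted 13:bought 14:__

The marked gap is the direct object of "bought".
Its filler is the fronted wh-phrase "which engine", at word 2.
(The other dependency links word 8 to a gap after word 12.)

2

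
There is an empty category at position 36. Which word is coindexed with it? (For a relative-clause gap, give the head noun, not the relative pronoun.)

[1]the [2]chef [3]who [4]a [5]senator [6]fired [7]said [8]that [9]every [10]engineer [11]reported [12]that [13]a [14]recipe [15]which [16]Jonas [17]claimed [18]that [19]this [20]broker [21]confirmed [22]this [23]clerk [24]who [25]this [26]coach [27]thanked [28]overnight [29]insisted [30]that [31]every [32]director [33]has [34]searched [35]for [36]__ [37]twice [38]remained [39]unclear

14

The gap at 36 is the prepositional object of "searched", inside a relative clause.
The relative pronoun is "which" (word 15); it is bound by the head noun immediately before it.
Its filler is the head noun "recipe", at word 14.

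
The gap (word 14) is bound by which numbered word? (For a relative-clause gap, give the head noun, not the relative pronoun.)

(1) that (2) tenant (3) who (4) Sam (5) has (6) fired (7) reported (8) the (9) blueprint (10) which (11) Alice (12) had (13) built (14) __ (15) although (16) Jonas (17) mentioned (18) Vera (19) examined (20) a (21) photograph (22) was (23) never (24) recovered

9

The gap at 14 is the object of "built", inside a relative clause.
The relative pronoun is "which" (word 10); it is bound by the head noun immediately before it.
Its filler is the head noun "blueprint", at word 9.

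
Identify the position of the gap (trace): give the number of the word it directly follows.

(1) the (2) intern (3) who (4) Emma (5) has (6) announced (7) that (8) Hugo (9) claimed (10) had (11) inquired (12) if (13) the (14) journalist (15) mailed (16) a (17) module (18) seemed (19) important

9

The displaced element is "the intern" (word 2).
It is linked across 2 clause boundaries (that → Ø).
It functions as the subject of "inquired", so the gap sits immediately after word 9 ("claimed").
Base order: Emma has announced that Hugo claimed that the intern had inquired if the journalist mailed a module.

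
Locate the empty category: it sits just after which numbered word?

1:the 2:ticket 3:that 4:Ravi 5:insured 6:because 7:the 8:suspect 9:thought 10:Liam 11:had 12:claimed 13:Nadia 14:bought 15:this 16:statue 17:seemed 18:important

The displaced element is "the ticket" (word 2).
It functions as the direct object of "insured", so the gap sits immediately after word 5 ("insured").
Base order: Ravi insured the ticket because the suspect thought Liam had claimed Nadia bought this statue.

5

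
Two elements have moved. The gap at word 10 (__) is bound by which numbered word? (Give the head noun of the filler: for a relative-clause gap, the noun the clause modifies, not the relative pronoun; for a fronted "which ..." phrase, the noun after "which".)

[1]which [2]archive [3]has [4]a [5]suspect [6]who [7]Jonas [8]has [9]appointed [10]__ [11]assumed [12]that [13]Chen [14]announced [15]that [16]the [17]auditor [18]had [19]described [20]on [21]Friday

The marked gap is inside the relative clause, the direct object of "appointed".
Its filler is the head noun "suspect" (via "who"), at word 5.
(The other dependency links word 2 to a gap after word 19.)

5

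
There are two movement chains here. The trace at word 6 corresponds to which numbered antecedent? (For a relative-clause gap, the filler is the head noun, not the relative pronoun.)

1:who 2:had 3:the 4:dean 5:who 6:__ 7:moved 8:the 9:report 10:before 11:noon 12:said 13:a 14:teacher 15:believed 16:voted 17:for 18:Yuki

4

The marked gap is inside the relative clause, the subject of "moved".
Its filler is the head noun "dean" (via "who"), at word 4.
(The other dependency links word 1 to a gap after word 15.)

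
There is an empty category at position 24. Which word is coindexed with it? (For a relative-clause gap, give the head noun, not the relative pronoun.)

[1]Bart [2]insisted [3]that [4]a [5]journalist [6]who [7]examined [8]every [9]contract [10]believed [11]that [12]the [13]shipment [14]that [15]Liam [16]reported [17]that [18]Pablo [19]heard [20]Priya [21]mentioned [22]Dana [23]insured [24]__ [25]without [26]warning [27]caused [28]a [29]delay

13

The gap at 24 is the object of "insured", inside a relative clause.
The relative pronoun is "that" (word 14); it is bound by the head noun immediately before it.
Its filler is the head noun "shipment", at word 13.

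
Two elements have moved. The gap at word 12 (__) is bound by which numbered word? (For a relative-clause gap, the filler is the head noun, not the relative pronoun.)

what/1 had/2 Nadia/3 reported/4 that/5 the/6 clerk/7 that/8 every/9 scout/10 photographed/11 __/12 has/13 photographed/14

The marked gap is inside the relative clause, the direct object of "photographed".
Its filler is the head noun "clerk" (via "that"), at word 7.
(The other dependency links word 1 to a gap after word 14.)

7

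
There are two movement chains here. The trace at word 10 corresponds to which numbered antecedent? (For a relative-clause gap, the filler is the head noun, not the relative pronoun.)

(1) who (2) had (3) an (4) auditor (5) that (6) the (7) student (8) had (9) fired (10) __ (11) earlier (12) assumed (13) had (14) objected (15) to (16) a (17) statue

4

The marked gap is inside the relative clause, the direct object of "fired".
Its filler is the head noun "auditor" (via "that"), at word 4.
(The other dependency links word 1 to a gap after word 12.)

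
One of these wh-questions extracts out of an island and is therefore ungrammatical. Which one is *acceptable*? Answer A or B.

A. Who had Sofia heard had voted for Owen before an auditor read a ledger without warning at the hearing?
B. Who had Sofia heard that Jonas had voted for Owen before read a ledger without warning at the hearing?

A

In B, the wh-phrase is extracted from inside an adjunct island (introduced by "before"), which blocks movement.
In A, the extraction path crosses only that-complement boundaries, which are transparent.
So A is grammatical.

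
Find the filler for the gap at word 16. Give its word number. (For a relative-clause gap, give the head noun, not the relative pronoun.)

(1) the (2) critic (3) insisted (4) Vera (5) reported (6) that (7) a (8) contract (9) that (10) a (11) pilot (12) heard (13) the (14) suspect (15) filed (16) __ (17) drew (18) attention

The gap at 16 is the object of "filed", inside a relative clause.
The relative pronoun is "that" (word 9); it is bound by the head noun immediately before it.
Its filler is the head noun "contract", at word 8.

8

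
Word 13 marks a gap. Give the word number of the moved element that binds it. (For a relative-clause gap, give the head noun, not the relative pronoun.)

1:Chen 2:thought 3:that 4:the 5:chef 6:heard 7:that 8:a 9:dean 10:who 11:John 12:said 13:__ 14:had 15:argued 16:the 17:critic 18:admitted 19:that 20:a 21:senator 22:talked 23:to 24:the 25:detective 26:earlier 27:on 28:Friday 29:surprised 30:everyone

9

The gap at 13 is the subject of "argued", inside a relative clause.
The relative pronoun is "who" (word 10); it is bound by the head noun immediately before it.
Its filler is the head noun "dean", at word 9.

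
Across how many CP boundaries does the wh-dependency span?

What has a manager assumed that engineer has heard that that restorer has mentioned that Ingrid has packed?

3

"what" is extracted from the object of "packed".
Boundaries crossed, outermost first: [Ø], [that], [that] — 3 in total.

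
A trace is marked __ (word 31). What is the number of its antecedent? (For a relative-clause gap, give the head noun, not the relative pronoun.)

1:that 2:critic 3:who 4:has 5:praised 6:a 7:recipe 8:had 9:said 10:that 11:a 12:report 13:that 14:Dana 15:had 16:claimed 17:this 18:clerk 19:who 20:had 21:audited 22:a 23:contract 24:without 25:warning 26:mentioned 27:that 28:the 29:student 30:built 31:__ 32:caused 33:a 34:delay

12

The gap at 31 is the object of "built", inside a relative clause.
The relative pronoun is "that" (word 13); it is bound by the head noun immediately before it.
Its filler is the head noun "report", at word 12.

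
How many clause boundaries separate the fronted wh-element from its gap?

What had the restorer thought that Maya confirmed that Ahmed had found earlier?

2

"what" is extracted from the object of "found".
Boundaries crossed, outermost first: [that], [that] — 2 in total.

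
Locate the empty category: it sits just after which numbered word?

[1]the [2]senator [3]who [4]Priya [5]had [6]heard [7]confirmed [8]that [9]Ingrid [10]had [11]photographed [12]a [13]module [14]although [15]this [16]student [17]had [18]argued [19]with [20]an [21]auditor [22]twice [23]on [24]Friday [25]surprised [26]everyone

6

The displaced element is "the senator" (word 2).
It is linked across 1 clause boundary (Ø).
It functions as the subject of "confirmed", so the gap sits immediately after word 6 ("heard").
Base order: Priya had heard that the senator confirmed that Ingrid had photographed a module although this student had argued with an auditor twice on Friday.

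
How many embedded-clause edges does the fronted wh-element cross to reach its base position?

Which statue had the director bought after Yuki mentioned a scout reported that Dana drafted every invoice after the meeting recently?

0

"which statue" originates inside the matrix clause — no clause boundary is crossed.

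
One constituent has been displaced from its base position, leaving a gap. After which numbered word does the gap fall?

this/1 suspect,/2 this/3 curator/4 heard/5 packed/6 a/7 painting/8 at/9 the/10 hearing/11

The displaced element is "this suspect" (word 2).
It is linked across 1 clause boundary (Ø).
It functions as the subject of "packed", so the gap sits immediately after word 5 ("heard").
Base order: This curator heard this suspect packed a painting at the hearing.

5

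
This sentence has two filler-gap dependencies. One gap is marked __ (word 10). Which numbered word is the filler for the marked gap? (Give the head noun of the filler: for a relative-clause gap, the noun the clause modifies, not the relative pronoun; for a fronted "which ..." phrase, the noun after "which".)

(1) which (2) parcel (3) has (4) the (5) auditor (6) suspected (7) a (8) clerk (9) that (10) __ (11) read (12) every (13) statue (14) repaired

The marked gap is inside the relative clause, the subject of "read".
Its filler is the head noun "clerk" (via "that"), at word 8.
(The other dependency links word 2 to a gap after word 14.)

8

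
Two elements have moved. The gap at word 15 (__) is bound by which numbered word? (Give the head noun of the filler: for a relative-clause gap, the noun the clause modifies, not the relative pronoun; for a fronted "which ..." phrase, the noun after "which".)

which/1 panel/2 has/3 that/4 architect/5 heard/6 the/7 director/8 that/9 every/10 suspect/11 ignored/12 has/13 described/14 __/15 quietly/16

2

The marked gap is the direct object of "described".
Its filler is the fronted wh-phrase "which panel", at word 2.
(The other dependency links word 8 to a gap after word 12.)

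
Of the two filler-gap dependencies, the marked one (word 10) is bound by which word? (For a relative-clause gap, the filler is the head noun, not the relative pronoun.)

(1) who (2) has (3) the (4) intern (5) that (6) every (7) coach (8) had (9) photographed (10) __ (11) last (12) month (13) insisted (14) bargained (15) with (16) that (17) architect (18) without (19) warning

4

The marked gap is inside the relative clause, the direct object of "photographed".
Its filler is the head noun "intern" (via "that"), at word 4.
(The other dependency links word 1 to a gap after word 13.)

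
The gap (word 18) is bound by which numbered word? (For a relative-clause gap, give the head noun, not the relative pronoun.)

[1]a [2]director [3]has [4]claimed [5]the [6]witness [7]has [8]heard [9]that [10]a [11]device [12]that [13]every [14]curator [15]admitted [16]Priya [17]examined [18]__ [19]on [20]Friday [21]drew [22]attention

The gap at 18 is the object of "examined", inside a relative clause.
The relative pronoun is "that" (word 12); it is bound by the head noun immediately before it.
Its filler is the head noun "device", at word 11.

11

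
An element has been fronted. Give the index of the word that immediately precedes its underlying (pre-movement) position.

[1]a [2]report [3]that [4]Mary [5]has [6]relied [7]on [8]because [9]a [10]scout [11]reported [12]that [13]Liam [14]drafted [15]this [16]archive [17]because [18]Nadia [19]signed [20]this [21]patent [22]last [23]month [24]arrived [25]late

The displaced element is "a report" (word 2).
It functions as the object of the preposition "on" of "relied", so the gap sits immediately after word 7 ("on").
Base order: Mary has relied on a report because a scout reported that Liam drafted this archive because Nadia signed this patent last month.

7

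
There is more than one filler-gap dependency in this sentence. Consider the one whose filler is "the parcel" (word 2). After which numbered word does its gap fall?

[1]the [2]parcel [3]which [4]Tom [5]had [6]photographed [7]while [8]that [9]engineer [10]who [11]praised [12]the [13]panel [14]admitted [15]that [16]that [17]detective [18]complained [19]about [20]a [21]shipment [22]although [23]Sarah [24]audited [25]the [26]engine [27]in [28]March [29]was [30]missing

6

The displaced element is "the parcel" (word 2).
It functions as the direct object of "photographed", so the gap sits immediately after word 6 ("photographed").
Base order: Tom had photographed the parcel while that engineer who praised the panel admitted that that detective complained about a shipment although Sarah audited the engine in March.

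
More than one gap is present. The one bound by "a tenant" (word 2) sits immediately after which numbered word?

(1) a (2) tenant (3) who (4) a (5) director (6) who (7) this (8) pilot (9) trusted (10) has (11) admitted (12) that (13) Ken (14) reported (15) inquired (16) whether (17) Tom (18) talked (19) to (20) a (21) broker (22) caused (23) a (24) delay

The displaced element is "a tenant" (word 2).
It is linked across 2 clause boundaries (that → Ø).
It functions as the subject of "inquired", so the gap sits immediately after word 14 ("reported").
Base order: A director who this pilot trusted has admitted that Ken reported that a tenant inquired whether Tom talked to a broker.

14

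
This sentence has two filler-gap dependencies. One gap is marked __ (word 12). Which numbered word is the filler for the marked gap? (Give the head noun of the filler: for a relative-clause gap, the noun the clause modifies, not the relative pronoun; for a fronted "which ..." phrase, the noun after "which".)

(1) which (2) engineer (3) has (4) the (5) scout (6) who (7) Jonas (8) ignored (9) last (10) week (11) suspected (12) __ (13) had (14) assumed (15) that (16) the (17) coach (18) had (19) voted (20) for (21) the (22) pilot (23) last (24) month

The marked gap is the subject of "assumed".
Its filler is the fronted wh-phrase "which engineer", at word 2.
(The other dependency links word 5 to a gap after word 8.)

2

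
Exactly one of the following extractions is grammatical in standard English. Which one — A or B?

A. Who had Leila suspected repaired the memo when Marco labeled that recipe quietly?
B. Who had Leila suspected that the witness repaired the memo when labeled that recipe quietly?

In B, the wh-phrase is extracted from inside an adjunct island (introduced by "when"), which blocks movement.
In A, the extraction path crosses only that-complement boundaries, which are transparent.
So A is grammatical.

A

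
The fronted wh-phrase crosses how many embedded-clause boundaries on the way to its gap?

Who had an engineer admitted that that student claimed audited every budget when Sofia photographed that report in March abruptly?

"who" is extracted from the subject of "audited".
Boundaries crossed, outermost first: [that], [Ø] — 2 in total.

2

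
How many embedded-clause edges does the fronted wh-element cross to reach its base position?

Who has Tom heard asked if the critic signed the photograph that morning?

"who" is extracted from the subject of "asked".
Boundaries crossed, outermost first: [Ø] — 1 in total.

1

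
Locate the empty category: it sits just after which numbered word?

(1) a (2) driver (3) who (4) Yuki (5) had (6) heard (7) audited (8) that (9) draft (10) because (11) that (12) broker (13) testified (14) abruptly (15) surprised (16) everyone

6

The displaced element is "a driver" (word 2).
It is linked across 1 clause boundary (Ø).
It functions as the subject of "audited", so the gap sits immediately after word 6 ("heard").
Base order: Yuki had heard that a driver audited that draft because that broker testified abruptly.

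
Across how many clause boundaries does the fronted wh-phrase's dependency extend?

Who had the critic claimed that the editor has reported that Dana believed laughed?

3

"who" is extracted from the subject of "laughed".
Boundaries crossed, outermost first: [that], [that], [Ø] — 3 in total.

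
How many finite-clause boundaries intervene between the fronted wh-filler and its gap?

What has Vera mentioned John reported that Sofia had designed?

2

"what" is extracted from the object of "designed".
Boundaries crossed, outermost first: [Ø], [that] — 2 in total.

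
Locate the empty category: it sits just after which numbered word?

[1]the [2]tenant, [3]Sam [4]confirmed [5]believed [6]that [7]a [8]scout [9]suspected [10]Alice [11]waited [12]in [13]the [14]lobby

4

The displaced element is "the tenant" (word 2).
It is linked across 1 clause boundary (Ø).
It functions as the subject of "believed", so the gap sits immediately after word 4 ("confirmed").
Base order: Sam confirmed the tenant believed that a scout suspected Alice waited in the lobby.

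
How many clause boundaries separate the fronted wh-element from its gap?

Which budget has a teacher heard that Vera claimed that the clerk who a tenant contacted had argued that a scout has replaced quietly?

3

"which budget" is extracted from the object of "replaced".
Boundaries crossed, outermost first: [that], [that], [that] — 3 in total.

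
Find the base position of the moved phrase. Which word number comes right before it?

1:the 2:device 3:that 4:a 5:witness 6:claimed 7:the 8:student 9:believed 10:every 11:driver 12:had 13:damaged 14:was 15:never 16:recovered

The displaced element is "the device" (word 2).
It is linked across 2 clause boundaries (Ø → Ø).
It functions as the direct object of "damaged", so the gap sits immediately after word 13 ("damaged").
Base order: A witness claimed the student believed every driver had damaged the device.

13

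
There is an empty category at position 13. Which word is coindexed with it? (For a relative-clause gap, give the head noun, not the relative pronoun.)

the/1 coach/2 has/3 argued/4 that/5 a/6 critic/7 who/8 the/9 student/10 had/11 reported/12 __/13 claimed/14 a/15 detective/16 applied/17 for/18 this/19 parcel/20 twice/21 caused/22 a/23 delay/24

7

The gap at 13 is the subject of "claimed", inside a relative clause.
The relative pronoun is "who" (word 8); it is bound by the head noun immediately before it.
Its filler is the head noun "critic", at word 7.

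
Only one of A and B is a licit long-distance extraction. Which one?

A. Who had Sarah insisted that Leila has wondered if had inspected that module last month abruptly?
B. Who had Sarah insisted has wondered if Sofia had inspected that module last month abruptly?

B

In A, the wh-phrase is extracted from inside a wh-island (introduced by "if"), which blocks movement.
In B, the extraction path crosses only that-complement boundaries, which are transparent.
So B is grammatical.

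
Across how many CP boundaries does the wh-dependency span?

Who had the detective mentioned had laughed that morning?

1

"who" is extracted from the subject of "laughed".
Boundaries crossed, outermost first: [Ø] — 1 in total.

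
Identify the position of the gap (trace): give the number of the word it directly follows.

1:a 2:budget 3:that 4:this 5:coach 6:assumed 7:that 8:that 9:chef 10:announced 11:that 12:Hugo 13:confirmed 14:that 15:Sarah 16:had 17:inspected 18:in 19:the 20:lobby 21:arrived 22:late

17

The displaced element is "a budget" (word 2).
It is linked across 3 clause boundaries (that → that → that).
It functions as the direct object of "inspected", so the gap sits immediately after word 17 ("inspected").
Base order: This coach assumed that that chef announced that Hugo confirmed that Sarah had inspected a budget in the lobby.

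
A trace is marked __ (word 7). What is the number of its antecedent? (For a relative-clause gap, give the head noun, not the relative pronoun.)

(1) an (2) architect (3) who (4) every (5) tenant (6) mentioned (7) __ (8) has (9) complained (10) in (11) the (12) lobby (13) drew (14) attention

The gap at 7 is the subject of "complained", inside a relative clause.
The relative pronoun is "who" (word 3); it is bound by the head noun immediately before it.
Its filler is the head noun "architect", at word 2.

2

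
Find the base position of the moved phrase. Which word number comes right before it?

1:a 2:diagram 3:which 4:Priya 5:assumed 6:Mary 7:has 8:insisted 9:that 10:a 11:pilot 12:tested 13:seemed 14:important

12

The displaced element is "a diagram" (word 2).
It is linked across 2 clause boundaries (Ø → that).
It functions as the direct object of "tested", so the gap sits immediately after word 12 ("tested").
Base order: Priya assumed Mary has insisted that a pilot tested a diagram.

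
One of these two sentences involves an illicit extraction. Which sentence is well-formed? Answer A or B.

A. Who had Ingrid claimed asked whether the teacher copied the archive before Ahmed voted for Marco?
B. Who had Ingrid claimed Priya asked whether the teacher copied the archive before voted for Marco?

A

In B, the wh-phrase is extracted from inside a wh-island (introduced by "whether"), which blocks movement.
In A, the extraction path crosses only that-complement boundaries, which are transparent.
So A is grammatical.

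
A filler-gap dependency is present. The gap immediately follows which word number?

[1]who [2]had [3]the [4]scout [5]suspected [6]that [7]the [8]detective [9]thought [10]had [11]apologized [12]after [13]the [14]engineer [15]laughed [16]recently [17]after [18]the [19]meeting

The displaced element is "who" (word 1).
It is linked across 2 clause boundaries (that → Ø).
It functions as the subject of "apologized", so the gap sits immediately after word 9 ("thought").
Base order: The scout had suspected that the detective thought that who had apologized after the engineer laughed recently after the meeting.

9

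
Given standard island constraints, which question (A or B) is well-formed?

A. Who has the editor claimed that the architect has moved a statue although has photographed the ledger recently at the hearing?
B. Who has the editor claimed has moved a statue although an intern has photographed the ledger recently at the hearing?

B

In A, the wh-phrase is extracted from inside an adjunct island (introduced by "although"), which blocks movement.
In B, the extraction path crosses only that-complement boundaries, which are transparent.
So B is grammatical.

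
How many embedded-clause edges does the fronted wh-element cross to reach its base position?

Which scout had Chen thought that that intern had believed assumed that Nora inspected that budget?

2

"which scout" is extracted from the subject of "assumed".
Boundaries crossed, outermost first: [that], [Ø] — 2 in total.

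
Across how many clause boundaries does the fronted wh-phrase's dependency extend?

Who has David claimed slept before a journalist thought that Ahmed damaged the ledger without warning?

"who" is extracted from the subject of "slept".
Boundaries crossed, outermost first: [Ø] — 1 in total.

1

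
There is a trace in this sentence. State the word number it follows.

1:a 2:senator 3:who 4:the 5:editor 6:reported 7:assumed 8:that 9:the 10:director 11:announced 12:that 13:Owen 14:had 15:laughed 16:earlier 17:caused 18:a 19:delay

The displaced element is "a senator" (word 2).
It is linked across 1 clause boundary (Ø).
It functions as the subject of "assumed", so the gap sits immediately after word 6 ("reported").
Base order: The editor reported that a senator assumed that the director announced that Owen had laughed earlier.

6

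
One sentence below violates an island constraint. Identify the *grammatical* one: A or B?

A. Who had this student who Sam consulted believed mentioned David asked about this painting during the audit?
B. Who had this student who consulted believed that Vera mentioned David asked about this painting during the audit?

A

In B, the wh-phrase is extracted from inside a complex-NP island (relative clause) (introduced by "who"), which blocks movement.
In A, the extraction path crosses only that-complement boundaries, which are transparent.
So A is grammatical.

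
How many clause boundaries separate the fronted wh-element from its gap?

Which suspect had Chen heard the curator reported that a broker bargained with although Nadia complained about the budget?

2

"which suspect" is extracted from the PP object of "bargained".
Boundaries crossed, outermost first: [Ø], [that] — 2 in total.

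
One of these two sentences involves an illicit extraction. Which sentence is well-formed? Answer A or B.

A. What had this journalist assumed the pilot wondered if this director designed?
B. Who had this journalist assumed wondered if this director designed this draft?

B

In A, the wh-phrase is extracted from inside a wh-island (introduced by "if"), which blocks movement.
In B, the extraction path crosses only that-complement boundaries, which are transparent.
So B is grammatical.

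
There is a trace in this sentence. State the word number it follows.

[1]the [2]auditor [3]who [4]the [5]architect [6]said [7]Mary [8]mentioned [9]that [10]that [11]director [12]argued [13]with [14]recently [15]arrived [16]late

The displaced element is "the auditor" (word 2).
It is linked across 2 clause boundaries (Ø → that).
It functions as the object of the preposition "with" of "argued", so the gap sits immediately after word 13 ("with").
Base order: The architect said Mary mentioned that that director argued with the auditor recently.

13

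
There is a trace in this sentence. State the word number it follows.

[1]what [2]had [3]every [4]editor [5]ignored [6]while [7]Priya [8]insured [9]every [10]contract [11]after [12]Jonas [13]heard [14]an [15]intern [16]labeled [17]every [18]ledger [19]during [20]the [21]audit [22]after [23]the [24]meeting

5

The displaced element is "what" (word 1).
It functions as the direct object of "ignored", so the gap sits immediately after word 5 ("ignored").
Base order: Every editor had ignored what while Priya insured every contract after Jonas heard an intern labeled every ledger during the audit after the meeting.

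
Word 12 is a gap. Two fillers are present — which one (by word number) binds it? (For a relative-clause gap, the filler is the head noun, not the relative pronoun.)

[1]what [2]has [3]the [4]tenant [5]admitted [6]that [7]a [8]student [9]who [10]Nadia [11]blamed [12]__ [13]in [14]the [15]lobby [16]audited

8

The marked gap is inside the relative clause, the direct object of "blamed".
Its filler is the head noun "student" (via "who"), at word 8.
(The other dependency links word 1 to a gap after word 16.)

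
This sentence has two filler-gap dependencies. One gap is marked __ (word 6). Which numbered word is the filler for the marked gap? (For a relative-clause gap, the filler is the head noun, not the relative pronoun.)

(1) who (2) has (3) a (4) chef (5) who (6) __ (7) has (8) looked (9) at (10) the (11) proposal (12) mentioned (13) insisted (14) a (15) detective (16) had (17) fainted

4

The marked gap is inside the relative clause, the subject of "looked".
Its filler is the head noun "chef" (via "who"), at word 4.
(The other dependency links word 1 to a gap after word 12.)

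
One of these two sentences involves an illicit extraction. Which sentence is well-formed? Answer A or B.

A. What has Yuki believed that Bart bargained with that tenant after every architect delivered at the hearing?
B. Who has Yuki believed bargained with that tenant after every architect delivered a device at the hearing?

B

In A, the wh-phrase is extracted from inside an adjunct island (introduced by "after"), which blocks movement.
In B, the extraction path crosses only that-complement boundaries, which are transparent.
So B is grammatical.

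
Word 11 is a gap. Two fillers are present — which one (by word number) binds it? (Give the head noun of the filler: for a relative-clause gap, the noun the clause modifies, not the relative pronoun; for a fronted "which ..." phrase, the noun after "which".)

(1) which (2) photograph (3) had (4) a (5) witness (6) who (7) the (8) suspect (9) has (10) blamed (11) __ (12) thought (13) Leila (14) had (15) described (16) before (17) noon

The marked gap is inside the relative clause, the direct object of "blamed".
Its filler is the head noun "witness" (via "who"), at word 5.
(The other dependency links word 2 to a gap after word 15.)

5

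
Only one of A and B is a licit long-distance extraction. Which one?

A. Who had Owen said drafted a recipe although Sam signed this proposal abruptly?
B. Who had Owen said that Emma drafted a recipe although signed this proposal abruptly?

A

In B, the wh-phrase is extracted from inside an adjunct island (introduced by "although"), which blocks movement.
In A, the extraction path crosses only that-complement boundaries, which are transparent.
So A is grammatical.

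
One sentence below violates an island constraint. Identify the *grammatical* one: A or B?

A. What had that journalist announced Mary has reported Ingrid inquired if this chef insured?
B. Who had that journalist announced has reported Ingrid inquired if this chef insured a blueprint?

B

In A, the wh-phrase is extracted from inside a wh-island (introduced by "if"), which blocks movement.
In B, the extraction path crosses only that-complement boundaries, which are transparent.
So B is grammatical.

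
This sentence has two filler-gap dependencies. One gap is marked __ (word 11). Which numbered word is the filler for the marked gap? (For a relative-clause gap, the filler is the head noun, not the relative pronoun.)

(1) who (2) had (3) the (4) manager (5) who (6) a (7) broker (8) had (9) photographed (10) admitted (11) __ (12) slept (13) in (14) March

The marked gap is the subject of "slept".
Its filler is the fronted wh-phrase "who", at word 1.
(The other dependency links word 4 to a gap after word 9.)

1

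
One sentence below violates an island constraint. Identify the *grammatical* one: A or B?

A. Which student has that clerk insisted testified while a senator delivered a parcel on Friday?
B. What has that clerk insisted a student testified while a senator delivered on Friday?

A

In B, the wh-phrase is extracted from inside an adjunct island (introduced by "while"), which blocks movement.
In A, the extraction path crosses only that-complement boundaries, which are transparent.
So A is grammatical.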